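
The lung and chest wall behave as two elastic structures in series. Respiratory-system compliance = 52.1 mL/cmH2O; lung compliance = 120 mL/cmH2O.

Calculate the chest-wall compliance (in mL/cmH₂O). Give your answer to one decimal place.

92.1

1/Ccw = 1/Crs − 1/CL.
1/Ccw = 1/52.1 − 1/120 = 0.01086.
Ccw = 92.081 mL/cmH2O.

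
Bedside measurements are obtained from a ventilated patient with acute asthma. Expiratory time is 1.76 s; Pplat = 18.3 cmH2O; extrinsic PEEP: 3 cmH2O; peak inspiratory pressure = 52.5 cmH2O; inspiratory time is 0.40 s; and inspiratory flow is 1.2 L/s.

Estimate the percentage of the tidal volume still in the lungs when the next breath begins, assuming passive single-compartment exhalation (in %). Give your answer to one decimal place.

Vt = flow × Ti = 1.2 L/s × 0.40 s × 1000 mL/L = 480.0 mL.
R = (PIP − Pplat)/V̇ = (52.5 − 18.3) / 1.2 = 34.2/1.2 = 28.5 cmH2O·s/L.
C = Vt/(Pplat − PEEP) = 480.0 / (18.3 − 3) = 480.0/15.3 = 31.373 mL/cmH2O.
τ = R × C = 28.5 × 0.03137 L/cmH2O = 0.894 s.
Fraction remaining at end-expiration = e^(−Te/τ) = e^(−1.76/0.894) = 0.1396 → 13.96%.

14.0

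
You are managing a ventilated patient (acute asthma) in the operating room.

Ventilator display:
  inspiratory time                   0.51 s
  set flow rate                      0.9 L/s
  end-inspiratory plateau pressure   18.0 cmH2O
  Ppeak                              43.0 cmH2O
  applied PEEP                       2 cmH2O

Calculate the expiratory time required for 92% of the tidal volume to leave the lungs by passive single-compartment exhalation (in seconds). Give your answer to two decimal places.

Vt = flow × Ti = 0.9 L/s × 0.51 s × 1000 mL/L = 459.0 mL.
R = (PIP − Pplat)/V̇ = (43.0 − 18.0) / 0.9 = 25.0/0.9 = 27.778 cmH2O·s/L.
C = Vt/(Pplat − PEEP) = 459.0 / (18.0 − 2) = 459.0/16.0 = 28.688 mL/cmH2O.
τ = R × C = 27.778 × 0.02869 L/cmH2O = 0.797 s.
t = −τ·ln(1 − 0.92) = −0.797·ln(0.08) = 2.013 s.

2.01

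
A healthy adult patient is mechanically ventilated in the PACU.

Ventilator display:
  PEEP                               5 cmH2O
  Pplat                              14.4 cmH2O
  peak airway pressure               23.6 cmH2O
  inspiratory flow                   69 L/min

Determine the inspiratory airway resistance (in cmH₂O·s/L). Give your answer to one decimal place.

Flow: 69 L/min ÷ 60 = 1.15 L/s.
Raw = (PIP − Pplat) / flow = (23.6 − 14.4) / 1.15 = 9.2 / 1.15 = 8.0 cmH2O·s/L.

8.0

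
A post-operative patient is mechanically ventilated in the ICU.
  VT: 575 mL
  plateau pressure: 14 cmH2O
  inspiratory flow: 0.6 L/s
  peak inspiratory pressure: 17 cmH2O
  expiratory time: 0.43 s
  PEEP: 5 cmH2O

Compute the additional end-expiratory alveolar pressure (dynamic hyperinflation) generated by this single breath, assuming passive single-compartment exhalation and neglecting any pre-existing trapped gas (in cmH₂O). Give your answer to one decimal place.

R = (PIP − Pplat)/V̇ = (17 − 14) / 0.6 = 3.0/0.6 = 5.0 cmH2O·s/L.
C = Vt/(Pplat − PEEP) = 575.0 / (14 − 5) = 575.0/9.0 = 63.889 mL/cmH2O.
τ = R × C = 5.0 × 0.06389 L/cmH2O = 0.3195 s.
Fraction remaining = e^(−Te/τ) = e^(−0.43/0.3195) = 0.2603; trapped volume = 575.0 × 0.2603 = 149.67 mL.
Additional alveolar pressure from trapping ≈ V_trapped / C = 149.67 / 63.889 = 2.343 cmH2O.

2.3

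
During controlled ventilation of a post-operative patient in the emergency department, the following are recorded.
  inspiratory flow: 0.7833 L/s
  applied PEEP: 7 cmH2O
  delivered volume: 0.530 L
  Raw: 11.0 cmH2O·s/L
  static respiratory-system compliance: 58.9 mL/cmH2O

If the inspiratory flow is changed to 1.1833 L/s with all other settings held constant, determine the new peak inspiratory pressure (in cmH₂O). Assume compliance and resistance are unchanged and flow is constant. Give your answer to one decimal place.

PIP = Vt/C + R·V̇ + PEEP (constant-flow equation of motion).
Only the resistive term changes: ΔPIP = R × ΔV̇ = 11.0 × (1.1833 − 0.7833) = 11.0 × 0.4 = 4.4 cmH2O.
Original PIP = 530/58.9 + 11.0×0.7833 + 7 = 24.615 cmH2O; new PIP = 24.615 + (4.4) = 29.015 cmH2O.

29.0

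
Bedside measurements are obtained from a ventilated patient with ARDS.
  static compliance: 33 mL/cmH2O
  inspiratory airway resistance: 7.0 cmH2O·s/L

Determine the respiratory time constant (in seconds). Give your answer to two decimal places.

0.23

τ = R × C = 7.0 × 33 mL/cmH2O = 7.0 × 0.033 L/cmH2O = 0.231 s.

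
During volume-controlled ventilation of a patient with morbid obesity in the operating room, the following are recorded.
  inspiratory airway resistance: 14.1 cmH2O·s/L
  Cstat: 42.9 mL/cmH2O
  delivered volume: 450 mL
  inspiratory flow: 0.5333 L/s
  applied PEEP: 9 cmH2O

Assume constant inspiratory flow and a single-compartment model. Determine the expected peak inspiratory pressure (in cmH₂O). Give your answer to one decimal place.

Equation of motion (constant flow): PIP = Vt/C + R·V̇ + PEEP.
PIP = 450/42.9 + 14.1×0.5333 + 9 = 10.49 + 7.52 + 9 = 27.01 cmH2O.

27.0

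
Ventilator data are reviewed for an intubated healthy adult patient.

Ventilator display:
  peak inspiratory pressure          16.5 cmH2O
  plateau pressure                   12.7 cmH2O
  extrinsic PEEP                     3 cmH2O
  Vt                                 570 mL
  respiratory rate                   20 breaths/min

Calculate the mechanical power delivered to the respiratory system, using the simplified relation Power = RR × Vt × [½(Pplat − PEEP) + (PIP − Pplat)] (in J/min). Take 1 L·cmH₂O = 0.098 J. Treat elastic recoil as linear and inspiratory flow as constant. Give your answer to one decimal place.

Per-breath work = Vt × [½(Pplat−PEEP) + (PIP−Pplat)] = 0.570 × [0.5×9.7 + 3.8] = 0.570 × 8.65 = 4.931 L·cmH2O.
Power = 20 × 4.931 = 98.62 L·cmH2O/min.
× 0.098 J/(L·cmH2O) → 9.665 J/min.

9.7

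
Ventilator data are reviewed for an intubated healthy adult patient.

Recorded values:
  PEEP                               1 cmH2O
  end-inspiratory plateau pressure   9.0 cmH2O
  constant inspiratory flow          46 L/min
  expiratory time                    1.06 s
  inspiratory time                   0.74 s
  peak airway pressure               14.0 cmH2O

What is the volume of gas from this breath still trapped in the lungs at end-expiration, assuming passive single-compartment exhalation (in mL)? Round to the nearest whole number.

Flow: 46 L/min ÷ 60 = 0.7667 L/s.
Vt = flow × Ti = 0.7667 L/s × 0.74 s × 1000 mL/L = 567.36 mL.
R = (PIP − Pplat)/V̇ = (14.0 − 9.0) / 0.7667 = 5.0/0.7667 = 6.521 cmH2O·s/L.
C = Vt/(Pplat − PEEP) = 567.36 / (9.0 − 1) = 567.36/8.0 = 70.92 mL/cmH2O.
τ = R × C = 6.521 × 0.07092 L/cmH2O = 0.4625 s.
Fraction remaining = e^(−Te/τ) = e^(−1.06/0.4625) = 0.1011.
Trapped volume = 567.36 × 0.1011 = 57.36 mL.

57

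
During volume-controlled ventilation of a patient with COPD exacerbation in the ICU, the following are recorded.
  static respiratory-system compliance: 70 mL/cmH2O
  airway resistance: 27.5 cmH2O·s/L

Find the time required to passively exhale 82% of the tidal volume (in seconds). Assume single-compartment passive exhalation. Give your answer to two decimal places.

τ = R × C = 27.5 × 70 mL/cmH2O = 27.5 × 0.070 L/cmH2O = 1.925 s.
Exhaled fraction f = 1 − e^(−t/τ) → t = −τ·ln(1 − f) = −1.925·ln(0.18) = 3.301 s.

3.30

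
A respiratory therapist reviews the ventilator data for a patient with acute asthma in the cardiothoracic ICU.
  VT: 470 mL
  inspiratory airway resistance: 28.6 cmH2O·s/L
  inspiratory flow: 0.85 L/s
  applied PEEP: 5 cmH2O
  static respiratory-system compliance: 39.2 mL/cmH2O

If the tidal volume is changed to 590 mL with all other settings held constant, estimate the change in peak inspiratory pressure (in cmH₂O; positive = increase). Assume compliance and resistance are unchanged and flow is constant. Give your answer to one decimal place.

3.1

PIP = Vt/C + R·V̇ + PEEP (constant-flow equation of motion).
Only the elastic term changes: ΔPIP = ΔVt / C = (590 − 470) / 39.2 = 3.061 cmH2O.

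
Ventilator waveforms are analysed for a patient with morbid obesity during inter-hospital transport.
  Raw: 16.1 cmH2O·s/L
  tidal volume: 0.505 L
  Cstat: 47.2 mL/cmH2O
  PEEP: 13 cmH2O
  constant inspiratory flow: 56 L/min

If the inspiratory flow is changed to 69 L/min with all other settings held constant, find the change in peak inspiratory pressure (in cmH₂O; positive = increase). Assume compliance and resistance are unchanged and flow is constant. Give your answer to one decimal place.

3.5

Flow: 56 L/min ÷ 60 = 0.9333 L/s.
New flow: 69 L/min ÷ 60 = 1.15 L/s.
PIP = Vt/C + R·V̇ + PEEP (constant-flow equation of motion).
Only the resistive term changes: ΔPIP = R × ΔV̇ = 16.1 × (1.15 − 0.9333) = 16.1 × 0.2167 = 3.489 cmH2O.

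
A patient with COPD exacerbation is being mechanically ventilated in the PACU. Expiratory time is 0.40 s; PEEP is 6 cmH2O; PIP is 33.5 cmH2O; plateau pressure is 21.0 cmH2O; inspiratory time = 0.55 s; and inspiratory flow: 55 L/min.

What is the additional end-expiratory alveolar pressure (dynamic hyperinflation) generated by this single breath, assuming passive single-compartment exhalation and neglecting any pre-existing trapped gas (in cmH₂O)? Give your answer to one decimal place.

Flow: 55 L/min ÷ 60 = 0.9167 L/s.
Vt = flow × Ti = 0.9167 L/s × 0.55 s × 1000 mL/L = 504.19 mL.
R = (PIP − Pplat)/V̇ = (33.5 − 21.0) / 0.9167 = 12.5/0.9167 = 13.636 cmH2O·s/L.
C = Vt/(Pplat − PEEP) = 504.19 / (21.0 − 6) = 504.19/15.0 = 33.613 mL/cmH2O.
τ = R × C = 13.636 × 0.03361 L/cmH2O = 0.4583 s.
Fraction remaining = e^(−Te/τ) = e^(−0.40/0.4583) = 0.4178; trapped volume = 504.19 × 0.4178 = 210.65 mL.
Additional alveolar pressure from trapping ≈ V_trapped / C = 210.65 / 33.613 = 6.267 cmH2O.

6.3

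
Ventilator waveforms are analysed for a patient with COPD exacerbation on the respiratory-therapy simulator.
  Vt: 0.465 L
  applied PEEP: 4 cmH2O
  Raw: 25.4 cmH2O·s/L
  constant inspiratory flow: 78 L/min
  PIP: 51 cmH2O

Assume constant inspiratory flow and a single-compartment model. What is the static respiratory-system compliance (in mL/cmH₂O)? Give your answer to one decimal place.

33.3

Flow: 78 L/min ÷ 60 = 1.3 L/s.
Equation of motion (constant flow): PIP = Vt/C + R·V̇ + PEEP.
Vt/C = PIP − R·V̇ − PEEP = 51 − 25.4×1.3 − 4 = 51 − 33.02 − 4 = 13.98 cmH2O.
C = Vt / 13.98 = 465 / 13.98 = 33.262 mL/cmH2O.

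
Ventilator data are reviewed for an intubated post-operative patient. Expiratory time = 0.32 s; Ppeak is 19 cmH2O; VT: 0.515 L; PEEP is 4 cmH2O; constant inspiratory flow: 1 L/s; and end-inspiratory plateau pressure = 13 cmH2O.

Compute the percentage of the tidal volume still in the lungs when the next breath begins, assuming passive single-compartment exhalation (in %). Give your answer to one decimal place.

R = (PIP − Pplat)/V̇ = (19 − 13) / 1 = 6.0/1 = 6.0 cmH2O·s/L.
C = Vt/(Pplat − PEEP) = 515.0 / (13 − 4) = 515.0/9.0 = 57.222 mL/cmH2O.
τ = R × C = 6.0 × 0.05722 L/cmH2O = 0.3433 s.
Fraction remaining at end-expiration = e^(−Te/τ) = e^(−0.32/0.3433) = 0.3937 → 39.37%.

39.4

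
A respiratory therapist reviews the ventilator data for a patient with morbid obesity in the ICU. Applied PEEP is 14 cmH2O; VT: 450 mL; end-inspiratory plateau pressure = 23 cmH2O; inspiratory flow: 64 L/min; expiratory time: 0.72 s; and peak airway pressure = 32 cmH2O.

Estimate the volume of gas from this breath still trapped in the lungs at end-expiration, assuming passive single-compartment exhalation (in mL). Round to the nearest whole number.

Flow: 64 L/min ÷ 60 = 1.0667 L/s.
R = (PIP − Pplat)/V̇ = (32 − 23) / 1.0667 = 9.0/1.0667 = 8.437 cmH2O·s/L.
C = Vt/(Pplat − PEEP) = 450.0 / (23 − 14) = 450.0/9.0 = 50.0 mL/cmH2O.
τ = R × C = 8.437 × 0.05 L/cmH2O = 0.4219 s.
Fraction remaining = e^(−Te/τ) = e^(−0.72/0.4219) = 0.1815.
Trapped volume = 450.0 × 0.1815 = 81.675 mL.

82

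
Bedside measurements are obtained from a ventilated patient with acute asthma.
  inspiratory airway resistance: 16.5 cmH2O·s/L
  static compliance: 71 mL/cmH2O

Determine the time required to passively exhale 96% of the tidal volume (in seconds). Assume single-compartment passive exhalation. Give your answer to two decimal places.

τ = R × C = 16.5 × 71 mL/cmH2O = 16.5 × 0.071 L/cmH2O = 1.172 s.
Exhaled fraction f = 1 − e^(−t/τ) → t = −τ·ln(1 − f) = −1.172·ln(0.04) = 3.773 s.

3.77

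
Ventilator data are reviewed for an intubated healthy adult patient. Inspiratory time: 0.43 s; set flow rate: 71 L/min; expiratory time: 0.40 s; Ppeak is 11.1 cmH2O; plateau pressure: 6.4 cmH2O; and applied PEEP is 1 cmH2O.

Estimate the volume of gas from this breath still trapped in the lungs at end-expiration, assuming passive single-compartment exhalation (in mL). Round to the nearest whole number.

Flow: 71 L/min ÷ 60 = 1.1833 L/s.
Vt = flow × Ti = 1.1833 L/s × 0.43 s × 1000 mL/L = 508.82 mL.
R = (PIP − Pplat)/V̇ = (11.1 − 6.4) / 1.1833 = 4.7/1.1833 = 3.972 cmH2O·s/L.
C = Vt/(Pplat − PEEP) = 508.82 / (6.4 − 1) = 508.82/5.4 = 94.226 mL/cmH2O.
τ = R × C = 3.972 × 0.09423 L/cmH2O = 0.3743 s.
Fraction remaining = e^(−Te/τ) = e^(−0.40/0.3743) = 0.3435.
Trapped volume = 508.82 × 0.3435 = 174.78 mL.

175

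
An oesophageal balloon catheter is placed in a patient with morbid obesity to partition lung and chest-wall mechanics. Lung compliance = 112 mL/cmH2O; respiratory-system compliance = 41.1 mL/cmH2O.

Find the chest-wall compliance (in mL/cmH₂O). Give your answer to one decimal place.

64.9

1/Ccw = 1/Crs − 1/CL.
1/Ccw = 1/41.1 − 1/112 = 0.0154.
Ccw = 64.935 mL/cmH2O.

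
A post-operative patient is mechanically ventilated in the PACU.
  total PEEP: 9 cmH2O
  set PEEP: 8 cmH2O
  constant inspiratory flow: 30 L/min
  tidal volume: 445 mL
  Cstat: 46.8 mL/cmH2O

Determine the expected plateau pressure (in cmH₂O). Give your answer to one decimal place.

End-expiratory occlusion gives total PEEP = 9 cmH2O (intrinsic PEEP = 9 − 8 = 1). Use total PEEP for the elastic gradient.
Pplat = PEEPtotal + Vt / Cstat = 9 + 445 / 46.8 = 9 + 9.509 = 18.509 cmH2O.

18.5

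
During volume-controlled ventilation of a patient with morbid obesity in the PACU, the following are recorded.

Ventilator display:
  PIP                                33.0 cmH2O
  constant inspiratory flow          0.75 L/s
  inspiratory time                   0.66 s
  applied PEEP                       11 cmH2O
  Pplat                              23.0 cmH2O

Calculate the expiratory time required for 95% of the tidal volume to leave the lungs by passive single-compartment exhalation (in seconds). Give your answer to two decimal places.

Vt = flow × Ti = 0.75 L/s × 0.66 s × 1000 mL/L = 495.0 mL.
R = (PIP − Pplat)/V̇ = (33.0 − 23.0) / 0.75 = 10.0/0.75 = 13.333 cmH2O·s/L.
C = Vt/(Pplat − PEEP) = 495.0 / (23.0 − 11) = 495.0/12.0 = 41.25 mL/cmH2O.
τ = R × C = 13.333 × 0.04125 L/cmH2O = 0.55 s.
t = −τ·ln(1 − 0.95) = −0.55·ln(0.05) = 1.648 s.

1.65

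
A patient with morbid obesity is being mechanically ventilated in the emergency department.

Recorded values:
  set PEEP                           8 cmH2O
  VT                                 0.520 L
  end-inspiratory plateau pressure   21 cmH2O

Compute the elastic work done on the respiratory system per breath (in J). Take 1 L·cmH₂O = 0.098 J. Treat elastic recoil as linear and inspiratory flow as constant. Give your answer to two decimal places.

0.33

Elastic work ≈ ½ × (Pplat − PEEP) × Vt = 0.5 × (21 − 8) × 0.520 L = 0.5 × 13.0 × 0.520 = 3.38 L·cmH2O.
× 0.098 J/(L·cmH2O) → 0.3312 J.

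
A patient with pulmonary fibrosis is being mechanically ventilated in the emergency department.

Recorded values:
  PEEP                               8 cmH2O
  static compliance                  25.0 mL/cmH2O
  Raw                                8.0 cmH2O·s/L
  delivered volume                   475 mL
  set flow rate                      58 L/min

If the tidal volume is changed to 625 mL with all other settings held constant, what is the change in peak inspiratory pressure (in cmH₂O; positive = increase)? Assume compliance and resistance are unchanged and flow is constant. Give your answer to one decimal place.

PIP = Vt/C + R·V̇ + PEEP (constant-flow equation of motion).
Only the elastic term changes: ΔPIP = ΔVt / C = (625 − 475) / 25.0 = 6.0 cmH2O.

6.0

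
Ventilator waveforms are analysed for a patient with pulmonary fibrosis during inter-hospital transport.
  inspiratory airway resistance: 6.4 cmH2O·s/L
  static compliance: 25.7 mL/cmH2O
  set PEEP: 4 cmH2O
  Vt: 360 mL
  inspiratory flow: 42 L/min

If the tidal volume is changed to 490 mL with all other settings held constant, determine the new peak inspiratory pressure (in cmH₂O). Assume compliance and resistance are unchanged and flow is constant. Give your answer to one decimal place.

Flow: 42 L/min ÷ 60 = 0.7 L/s.
PIP = Vt/C + R·V̇ + PEEP (constant-flow equation of motion).
Only the elastic term changes: ΔPIP = ΔVt / C = (490 − 360) / 25.7 = 5.058 cmH2O.
Original PIP = 360/25.7 + 6.4×0.7 + 4 = 22.488 cmH2O; new PIP = 22.488 + (5.058) = 27.546 cmH2O.

27.5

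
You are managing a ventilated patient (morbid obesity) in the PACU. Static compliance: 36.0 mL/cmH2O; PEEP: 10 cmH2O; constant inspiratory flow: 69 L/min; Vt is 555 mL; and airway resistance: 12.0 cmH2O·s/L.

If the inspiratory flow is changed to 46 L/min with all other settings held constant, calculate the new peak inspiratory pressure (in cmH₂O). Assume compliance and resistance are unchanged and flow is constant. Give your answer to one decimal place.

Flow: 69 L/min ÷ 60 = 1.15 L/s.
New flow: 46 L/min ÷ 60 = 0.7667 L/s.
PIP = Vt/C + R·V̇ + PEEP (constant-flow equation of motion).
Only the resistive term changes: ΔPIP = R × ΔV̇ = 12.0 × (0.7667 − 1.15) = 12.0 × -0.3833 = -4.6 cmH2O.
Original PIP = 555/36.0 + 12.0×1.15 + 10 = 39.217 cmH2O; new PIP = 39.217 + (-4.6) = 34.617 cmH2O.

34.6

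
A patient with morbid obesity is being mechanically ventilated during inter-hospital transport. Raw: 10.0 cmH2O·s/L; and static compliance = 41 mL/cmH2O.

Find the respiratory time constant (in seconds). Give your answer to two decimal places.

τ = R × C = 10.0 × 41 mL/cmH2O = 10.0 × 0.041 L/cmH2O = 0.41 s.

0.41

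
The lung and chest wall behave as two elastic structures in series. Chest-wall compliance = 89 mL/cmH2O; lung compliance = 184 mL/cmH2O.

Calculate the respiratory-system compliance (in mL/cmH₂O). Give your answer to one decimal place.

60.0

Lung and chest wall are elastances in series: 1/Crs = 1/CL + 1/Ccw.
1/Crs = 1/184 + 1/89 = 0.01667.
Crs = 59.988 mL/cmH2O.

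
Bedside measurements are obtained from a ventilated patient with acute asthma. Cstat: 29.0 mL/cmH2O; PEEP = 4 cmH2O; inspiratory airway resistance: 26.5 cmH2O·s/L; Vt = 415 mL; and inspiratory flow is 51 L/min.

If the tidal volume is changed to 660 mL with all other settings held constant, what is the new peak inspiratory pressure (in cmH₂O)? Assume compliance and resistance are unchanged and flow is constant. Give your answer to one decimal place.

Flow: 51 L/min ÷ 60 = 0.85 L/s.
PIP = Vt/C + R·V̇ + PEEP (constant-flow equation of motion).
Only the elastic term changes: ΔPIP = ΔVt / C = (660 − 415) / 29.0 = 8.448 cmH2O.
Original PIP = 415/29.0 + 26.5×0.85 + 4 = 40.835 cmH2O; new PIP = 40.835 + (8.448) = 49.283 cmH2O.

49.3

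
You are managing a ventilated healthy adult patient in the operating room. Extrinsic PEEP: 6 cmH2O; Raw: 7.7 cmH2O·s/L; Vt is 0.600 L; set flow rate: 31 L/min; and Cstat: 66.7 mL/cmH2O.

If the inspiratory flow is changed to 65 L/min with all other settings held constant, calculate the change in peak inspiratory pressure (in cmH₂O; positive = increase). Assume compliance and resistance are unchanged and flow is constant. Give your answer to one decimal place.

Flow: 31 L/min ÷ 60 = 0.5167 L/s.
New flow: 65 L/min ÷ 60 = 1.0833 L/s.
PIP = Vt/C + R·V̇ + PEEP (constant-flow equation of motion).
Only the resistive term changes: ΔPIP = R × ΔV̇ = 7.7 × (1.0833 − 0.5167) = 7.7 × 0.5666 = 4.363 cmH2O.

4.4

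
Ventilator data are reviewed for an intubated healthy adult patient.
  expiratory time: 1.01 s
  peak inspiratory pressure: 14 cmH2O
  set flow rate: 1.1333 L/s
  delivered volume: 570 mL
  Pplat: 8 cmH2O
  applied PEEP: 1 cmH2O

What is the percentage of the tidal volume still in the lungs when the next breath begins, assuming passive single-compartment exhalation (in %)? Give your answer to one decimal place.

R = (PIP − Pplat)/V̇ = (14 − 8) / 1.1333 = 6.0/1.1333 = 5.294 cmH2O·s/L.
C = Vt/(Pplat − PEEP) = 570.0 / (8 − 1) = 570.0/7.0 = 81.429 mL/cmH2O.
τ = R × C = 5.294 × 0.08143 L/cmH2O = 0.4311 s.
Fraction remaining at end-expiration = e^(−Te/τ) = e^(−1.01/0.4311) = 0.09605 → 9.605%.

9.6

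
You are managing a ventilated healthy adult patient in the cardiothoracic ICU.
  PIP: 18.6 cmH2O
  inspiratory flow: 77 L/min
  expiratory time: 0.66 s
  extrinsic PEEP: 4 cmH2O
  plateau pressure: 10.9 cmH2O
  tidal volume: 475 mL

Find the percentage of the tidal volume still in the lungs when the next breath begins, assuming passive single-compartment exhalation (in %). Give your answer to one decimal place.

Flow: 77 L/min ÷ 60 = 1.2833 L/s.
R = (PIP − Pplat)/V̇ = (18.6 − 10.9) / 1.2833 = 7.7/1.2833 = 6.0 cmH2O·s/L.
C = Vt/(Pplat − PEEP) = 475.0 / (10.9 − 4) = 475.0/6.9 = 68.841 mL/cmH2O.
τ = R × C = 6.0 × 0.06884 L/cmH2O = 0.413 s.
Fraction remaining at end-expiration = e^(−Te/τ) = e^(−0.66/0.413) = 0.2023 → 20.23%.

20.2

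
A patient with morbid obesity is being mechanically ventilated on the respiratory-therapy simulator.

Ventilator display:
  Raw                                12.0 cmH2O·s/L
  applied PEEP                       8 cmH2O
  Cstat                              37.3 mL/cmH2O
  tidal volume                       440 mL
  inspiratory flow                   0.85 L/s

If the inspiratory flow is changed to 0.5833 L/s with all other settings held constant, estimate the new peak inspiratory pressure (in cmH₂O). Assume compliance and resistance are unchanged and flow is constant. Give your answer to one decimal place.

26.8

PIP = Vt/C + R·V̇ + PEEP (constant-flow equation of motion).
Only the resistive term changes: ΔPIP = R × ΔV̇ = 12.0 × (0.5833 − 0.85) = 12.0 × -0.2667 = -3.2 cmH2O.
Original PIP = 440/37.3 + 12.0×0.85 + 8 = 29.996 cmH2O; new PIP = 29.996 + (-3.2) = 26.796 cmH2O.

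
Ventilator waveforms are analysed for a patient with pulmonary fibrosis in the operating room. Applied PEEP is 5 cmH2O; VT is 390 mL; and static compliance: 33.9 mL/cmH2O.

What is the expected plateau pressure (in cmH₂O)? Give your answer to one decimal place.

Pplat = PEEP + Vt / Cstat = 5 + 390 / 33.9 = 5 + 11.504 = 16.504 cmH2O.

16.5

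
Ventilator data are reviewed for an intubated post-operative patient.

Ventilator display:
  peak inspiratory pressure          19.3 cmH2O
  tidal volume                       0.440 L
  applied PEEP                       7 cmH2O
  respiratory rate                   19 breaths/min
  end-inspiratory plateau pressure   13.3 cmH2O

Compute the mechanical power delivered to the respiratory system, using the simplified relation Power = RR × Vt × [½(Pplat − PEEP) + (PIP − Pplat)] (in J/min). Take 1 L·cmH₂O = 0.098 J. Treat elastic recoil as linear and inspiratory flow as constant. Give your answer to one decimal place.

7.5

Per-breath work = Vt × [½(Pplat−PEEP) + (PIP−Pplat)] = 0.440 × [0.5×6.3 + 6.0] = 0.440 × 9.15 = 4.026 L·cmH2O.
Power = 19 × 4.026 = 76.494 L·cmH2O/min.
× 0.098 J/(L·cmH2O) → 7.496 J/min.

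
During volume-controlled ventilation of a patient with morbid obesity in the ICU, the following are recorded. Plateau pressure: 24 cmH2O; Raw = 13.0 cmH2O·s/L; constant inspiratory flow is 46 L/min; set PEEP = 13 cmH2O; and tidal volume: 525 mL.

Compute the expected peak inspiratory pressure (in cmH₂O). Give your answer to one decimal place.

34.0

Flow: 46 L/min ÷ 60 = 0.7667 L/s.
PIP = Pplat + Raw × flow = 24 + 13.0 × 0.7667 = 24 + 9.967 = 33.967 cmH2O.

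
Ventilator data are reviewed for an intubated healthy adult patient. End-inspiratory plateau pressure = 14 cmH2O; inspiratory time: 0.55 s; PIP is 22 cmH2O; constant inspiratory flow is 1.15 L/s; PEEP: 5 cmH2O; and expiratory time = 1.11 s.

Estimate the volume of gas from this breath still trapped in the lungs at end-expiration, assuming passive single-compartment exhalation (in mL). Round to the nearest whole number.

65

Vt = flow × Ti = 1.15 L/s × 0.55 s × 1000 mL/L = 632.5 mL.
R = (PIP − Pplat)/V̇ = (22 − 14) / 1.15 = 8.0/1.15 = 6.957 cmH2O·s/L.
C = Vt/(Pplat − PEEP) = 632.5 / (14 − 5) = 632.5/9.0 = 70.278 mL/cmH2O.
τ = R × C = 6.957 × 0.07028 L/cmH2O = 0.4889 s.
Fraction remaining = e^(−Te/τ) = e^(−1.11/0.4889) = 0.1033.
Trapped volume = 632.5 × 0.1033 = 65.337 mL.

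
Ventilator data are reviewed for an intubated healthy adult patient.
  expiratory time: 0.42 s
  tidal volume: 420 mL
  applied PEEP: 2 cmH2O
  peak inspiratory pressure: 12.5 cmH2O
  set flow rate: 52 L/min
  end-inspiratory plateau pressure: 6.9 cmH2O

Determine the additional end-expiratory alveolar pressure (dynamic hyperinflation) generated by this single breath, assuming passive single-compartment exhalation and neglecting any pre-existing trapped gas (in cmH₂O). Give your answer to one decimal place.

2.3

Flow: 52 L/min ÷ 60 = 0.8667 L/s.
R = (PIP − Pplat)/V̇ = (12.5 − 6.9) / 0.8667 = 5.6/0.8667 = 6.461 cmH2O·s/L.
C = Vt/(Pplat − PEEP) = 420.0 / (6.9 − 2) = 420.0/4.9 = 85.714 mL/cmH2O.
τ = R × C = 6.461 × 0.08571 L/cmH2O = 0.5538 s.
Fraction remaining = e^(−Te/τ) = e^(−0.42/0.5538) = 0.4684; trapped volume = 420.0 × 0.4684 = 196.73 mL.
Additional alveolar pressure from trapping ≈ V_trapped / C = 196.73 / 85.714 = 2.295 cmH2O.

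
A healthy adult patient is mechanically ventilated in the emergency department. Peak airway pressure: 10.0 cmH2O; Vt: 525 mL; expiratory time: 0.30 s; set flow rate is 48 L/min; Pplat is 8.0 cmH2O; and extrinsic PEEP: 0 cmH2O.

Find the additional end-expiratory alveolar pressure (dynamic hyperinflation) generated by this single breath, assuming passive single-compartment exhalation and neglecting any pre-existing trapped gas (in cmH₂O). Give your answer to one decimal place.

Flow: 48 L/min ÷ 60 = 0.8 L/s.
R = (PIP − Pplat)/V̇ = (10.0 − 8.0) / 0.8 = 2.0/0.8 = 2.5 cmH2O·s/L.
C = Vt/(Pplat − PEEP) = 525.0 / (8.0 − 0) = 525.0/8.0 = 65.625 mL/cmH2O.
τ = R × C = 2.5 × 0.06563 L/cmH2O = 0.1641 s.
Fraction remaining = e^(−Te/τ) = e^(−0.30/0.1641) = 0.1607; trapped volume = 525.0 × 0.1607 = 84.368 mL.
Additional alveolar pressure from trapping ≈ V_trapped / C = 84.368 / 65.625 = 1.286 cmH2O.

1.3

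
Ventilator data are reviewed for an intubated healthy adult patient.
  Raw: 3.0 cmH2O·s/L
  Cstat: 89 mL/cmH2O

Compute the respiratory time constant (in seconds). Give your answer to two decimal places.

τ = R × C = 3.0 × 89 mL/cmH2O = 3.0 × 0.089 L/cmH2O = 0.267 s.

0.27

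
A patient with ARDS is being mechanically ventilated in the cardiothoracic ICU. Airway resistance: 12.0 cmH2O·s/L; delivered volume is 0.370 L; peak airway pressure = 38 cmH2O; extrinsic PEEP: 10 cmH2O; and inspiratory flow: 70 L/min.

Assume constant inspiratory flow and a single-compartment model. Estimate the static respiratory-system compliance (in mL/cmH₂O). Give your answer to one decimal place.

26.4

Flow: 70 L/min ÷ 60 = 1.1667 L/s.
Equation of motion (constant flow): PIP = Vt/C + R·V̇ + PEEP.
Vt/C = PIP − R·V̇ − PEEP = 38 − 12.0×1.1667 − 10 = 38 − 14.0 − 10 = 14.0 cmH2O.
C = Vt / 14.0 = 370 / 14.0 = 26.429 mL/cmH2O.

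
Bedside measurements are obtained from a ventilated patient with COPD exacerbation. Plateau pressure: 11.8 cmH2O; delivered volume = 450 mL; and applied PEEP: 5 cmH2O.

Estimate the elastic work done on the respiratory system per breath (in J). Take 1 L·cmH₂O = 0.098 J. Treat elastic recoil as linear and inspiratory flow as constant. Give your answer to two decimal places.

0.15

Elastic work ≈ ½ × (Pplat − PEEP) × Vt = 0.5 × (11.8 − 5) × 0.450 L = 0.5 × 6.8 × 0.450 = 1.53 L·cmH2O.
× 0.098 J/(L·cmH2O) → 0.1499 J.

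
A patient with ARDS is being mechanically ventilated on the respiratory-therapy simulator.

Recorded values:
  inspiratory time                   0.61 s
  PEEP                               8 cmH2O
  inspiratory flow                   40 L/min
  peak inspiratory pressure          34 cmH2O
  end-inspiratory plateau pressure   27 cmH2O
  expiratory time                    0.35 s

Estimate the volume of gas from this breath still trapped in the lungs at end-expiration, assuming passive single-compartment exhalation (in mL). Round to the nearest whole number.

86

Flow: 40 L/min ÷ 60 = 0.6667 L/s.
Vt = flow × Ti = 0.6667 L/s × 0.61 s × 1000 mL/L = 406.69 mL.
R = (PIP − Pplat)/V̇ = (34 − 27) / 0.6667 = 7.0/0.6667 = 10.499 cmH2O·s/L.
C = Vt/(Pplat − PEEP) = 406.69 / (27 − 8) = 406.69/19.0 = 21.405 mL/cmH2O.
τ = R × C = 10.499 × 0.02141 L/cmH2O = 0.2248 s.
Fraction remaining = e^(−Te/τ) = e^(−0.35/0.2248) = 0.2108.
Trapped volume = 406.69 × 0.2108 = 85.73 mL.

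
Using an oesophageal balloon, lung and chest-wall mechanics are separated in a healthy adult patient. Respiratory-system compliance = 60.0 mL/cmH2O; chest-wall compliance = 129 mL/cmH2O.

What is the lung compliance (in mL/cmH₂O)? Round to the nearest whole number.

1/CL = 1/Crs − 1/Ccw.
1/CL = 1/60.0 − 1/129 = 0.008915.
CL = 112.17 mL/cmH2O.

112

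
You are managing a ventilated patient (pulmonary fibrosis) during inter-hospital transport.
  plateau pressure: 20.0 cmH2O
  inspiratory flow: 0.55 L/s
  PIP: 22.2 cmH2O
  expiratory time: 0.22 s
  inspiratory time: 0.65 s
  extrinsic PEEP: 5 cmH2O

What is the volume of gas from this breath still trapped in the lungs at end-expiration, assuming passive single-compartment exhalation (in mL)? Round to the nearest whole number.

Vt = flow × Ti = 0.55 L/s × 0.65 s × 1000 mL/L = 357.5 mL.
R = (PIP − Pplat)/V̇ = (22.2 − 20.0) / 0.55 = 2.2/0.55 = 4.0 cmH2O·s/L.
C = Vt/(Pplat − PEEP) = 357.5 / (20.0 − 5) = 357.5/15.0 = 23.833 mL/cmH2O.
τ = R × C = 4.0 × 0.02383 L/cmH2O = 0.09532 s.
Fraction remaining = e^(−Te/τ) = e^(−0.22/0.09532) = 0.09946.
Trapped volume = 357.5 × 0.09946 = 35.557 mL.

36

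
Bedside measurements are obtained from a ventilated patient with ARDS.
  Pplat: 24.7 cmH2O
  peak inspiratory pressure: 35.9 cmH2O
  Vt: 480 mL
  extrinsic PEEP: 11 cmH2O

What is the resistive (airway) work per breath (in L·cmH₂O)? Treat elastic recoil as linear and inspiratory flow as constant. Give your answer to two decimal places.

With constant inspiratory flow the resistive pressure is constant at PIP − Pplat = 35.9 − 24.7 = 11.2 cmH2O, so resistive work = 11.2 × 0.480 = 5.376 L·cmH2O.

5.38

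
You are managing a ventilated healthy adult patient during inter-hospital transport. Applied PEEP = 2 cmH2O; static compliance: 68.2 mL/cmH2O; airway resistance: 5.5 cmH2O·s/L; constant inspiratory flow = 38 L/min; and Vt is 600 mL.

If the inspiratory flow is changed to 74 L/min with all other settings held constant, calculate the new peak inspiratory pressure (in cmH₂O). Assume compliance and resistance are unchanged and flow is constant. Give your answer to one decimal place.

17.6

Flow: 38 L/min ÷ 60 = 0.6333 L/s.
New flow: 74 L/min ÷ 60 = 1.2333 L/s.
PIP = Vt/C + R·V̇ + PEEP (constant-flow equation of motion).
Only the resistive term changes: ΔPIP = R × ΔV̇ = 5.5 × (1.2333 − 0.6333) = 5.5 × 0.6 = 3.3 cmH2O.
Original PIP = 600/68.2 + 5.5×0.6333 + 2 = 14.281 cmH2O; new PIP = 14.281 + (3.3) = 17.581 cmH2O.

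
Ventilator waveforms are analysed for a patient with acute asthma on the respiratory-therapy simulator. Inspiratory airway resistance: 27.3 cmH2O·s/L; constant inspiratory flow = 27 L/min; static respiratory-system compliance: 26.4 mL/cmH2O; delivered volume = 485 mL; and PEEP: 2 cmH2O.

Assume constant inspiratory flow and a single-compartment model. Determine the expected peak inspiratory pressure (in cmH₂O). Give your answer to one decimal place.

32.7

Flow: 27 L/min ÷ 60 = 0.45 L/s.
Equation of motion (constant flow): PIP = Vt/C + R·V̇ + PEEP.
PIP = 485/26.4 + 27.3×0.45 + 2 = 18.371 + 12.285 + 2 = 32.656 cmH2O.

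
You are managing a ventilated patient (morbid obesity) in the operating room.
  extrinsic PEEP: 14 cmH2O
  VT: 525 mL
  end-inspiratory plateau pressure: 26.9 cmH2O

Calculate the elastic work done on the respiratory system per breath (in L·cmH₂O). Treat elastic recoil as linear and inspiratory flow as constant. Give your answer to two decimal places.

3.39

Elastic work ≈ ½ × (Pplat − PEEP) × Vt = 0.5 × (26.9 − 14) × 0.525 L = 0.5 × 12.9 × 0.525 = 3.386 L·cmH2O.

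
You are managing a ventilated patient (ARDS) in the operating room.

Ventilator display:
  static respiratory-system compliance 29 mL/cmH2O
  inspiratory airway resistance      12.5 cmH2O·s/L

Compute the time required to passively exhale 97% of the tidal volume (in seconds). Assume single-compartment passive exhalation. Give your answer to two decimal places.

1.27

τ = R × C = 12.5 × 29 mL/cmH2O = 12.5 × 0.029 L/cmH2O = 0.3625 s.
Exhaled fraction f = 1 − e^(−t/τ) → t = −τ·ln(1 − f) = −0.3625·ln(0.03) = 1.271 s.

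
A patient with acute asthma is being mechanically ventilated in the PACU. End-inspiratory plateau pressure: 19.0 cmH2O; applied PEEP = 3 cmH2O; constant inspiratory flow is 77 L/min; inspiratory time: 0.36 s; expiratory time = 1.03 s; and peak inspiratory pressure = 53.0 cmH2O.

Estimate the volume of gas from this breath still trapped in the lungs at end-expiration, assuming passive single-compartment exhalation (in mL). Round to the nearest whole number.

120

Flow: 77 L/min ÷ 60 = 1.2833 L/s.
Vt = flow × Ti = 1.2833 L/s × 0.36 s × 1000 mL/L = 461.99 mL.
R = (PIP − Pplat)/V̇ = (53.0 − 19.0) / 1.2833 = 34.0/1.2833 = 26.494 cmH2O·s/L.
C = Vt/(Pplat − PEEP) = 461.99 / (19.0 − 3) = 461.99/16.0 = 28.874 mL/cmH2O.
τ = R × C = 26.494 × 0.02887 L/cmH2O = 0.7649 s.
Fraction remaining = e^(−Te/τ) = e^(−1.03/0.7649) = 0.2601.
Trapped volume = 461.99 × 0.2601 = 120.16 mL.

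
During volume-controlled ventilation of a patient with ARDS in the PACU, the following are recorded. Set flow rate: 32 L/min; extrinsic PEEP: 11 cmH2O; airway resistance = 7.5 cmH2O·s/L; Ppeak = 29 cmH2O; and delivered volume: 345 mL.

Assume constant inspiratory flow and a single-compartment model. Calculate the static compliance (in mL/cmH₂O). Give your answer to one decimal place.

Flow: 32 L/min ÷ 60 = 0.5333 L/s.
Equation of motion (constant flow): PIP = Vt/C + R·V̇ + PEEP.
Vt/C = PIP − R·V̇ − PEEP = 29 − 7.5×0.5333 − 11 = 29 − 4.0 − 11 = 14.0 cmH2O.
C = Vt / 14.0 = 345 / 14.0 = 24.643 mL/cmH2O.

24.6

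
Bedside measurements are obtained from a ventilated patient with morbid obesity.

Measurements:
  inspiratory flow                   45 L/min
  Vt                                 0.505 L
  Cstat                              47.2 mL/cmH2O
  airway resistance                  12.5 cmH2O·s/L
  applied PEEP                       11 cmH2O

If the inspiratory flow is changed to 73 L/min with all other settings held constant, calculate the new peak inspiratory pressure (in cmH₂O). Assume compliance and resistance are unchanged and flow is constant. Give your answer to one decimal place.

Flow: 45 L/min ÷ 60 = 0.75 L/s.
New flow: 73 L/min ÷ 60 = 1.2167 L/s.
PIP = Vt/C + R·V̇ + PEEP (constant-flow equation of motion).
Only the resistive term changes: ΔPIP = R × ΔV̇ = 12.5 × (1.2167 − 0.75) = 12.5 × 0.4667 = 5.834 cmH2O.
Original PIP = 505/47.2 + 12.5×0.75 + 11 = 31.074 cmH2O; new PIP = 31.074 + (5.834) = 36.908 cmH2O.

36.9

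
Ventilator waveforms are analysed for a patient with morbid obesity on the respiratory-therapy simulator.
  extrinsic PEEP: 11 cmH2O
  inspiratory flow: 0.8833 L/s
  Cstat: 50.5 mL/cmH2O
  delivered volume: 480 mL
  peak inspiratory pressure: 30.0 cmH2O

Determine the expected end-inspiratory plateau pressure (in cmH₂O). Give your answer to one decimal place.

20.5

Pplat = PEEP + Vt / Cstat = 11 + 480 / 50.5 = 11 + 9.505 = 20.505 cmH2O.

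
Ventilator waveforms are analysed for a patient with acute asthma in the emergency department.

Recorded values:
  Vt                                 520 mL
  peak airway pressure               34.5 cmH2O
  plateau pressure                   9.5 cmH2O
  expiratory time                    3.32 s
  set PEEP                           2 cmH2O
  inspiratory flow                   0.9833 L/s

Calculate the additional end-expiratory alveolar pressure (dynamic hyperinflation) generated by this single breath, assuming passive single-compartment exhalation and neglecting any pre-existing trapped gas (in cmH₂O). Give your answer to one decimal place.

1.1

R = (PIP − Pplat)/V̇ = (34.5 − 9.5) / 0.9833 = 25.0/0.9833 = 25.425 cmH2O·s/L.
C = Vt/(Pplat − PEEP) = 520.0 / (9.5 − 2) = 520.0/7.5 = 69.333 mL/cmH2O.
τ = R × C = 25.425 × 0.06933 L/cmH2O = 1.763 s.
Fraction remaining = e^(−Te/τ) = e^(−3.32/1.763) = 0.1521; trapped volume = 520.0 × 0.1521 = 79.092 mL.
Additional alveolar pressure from trapping ≈ V_trapped / C = 79.092 / 69.333 = 1.141 cmH2O.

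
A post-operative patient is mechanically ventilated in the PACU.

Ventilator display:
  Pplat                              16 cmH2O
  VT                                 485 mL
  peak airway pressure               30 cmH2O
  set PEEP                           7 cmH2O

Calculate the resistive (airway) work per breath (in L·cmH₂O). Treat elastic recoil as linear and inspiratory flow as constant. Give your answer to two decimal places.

6.79

With constant inspiratory flow the resistive pressure is constant at PIP − Pplat = 30 − 16 = 14.0 cmH2O, so resistive work = 14.0 × 0.485 = 6.79 L·cmH2O.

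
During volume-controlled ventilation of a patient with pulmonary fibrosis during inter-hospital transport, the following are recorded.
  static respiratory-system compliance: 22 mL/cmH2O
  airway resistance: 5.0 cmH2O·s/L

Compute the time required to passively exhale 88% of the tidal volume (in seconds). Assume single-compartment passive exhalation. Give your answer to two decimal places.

0.23

τ = R × C = 5.0 × 22 mL/cmH2O = 5.0 × 0.022 L/cmH2O = 0.11 s.
Exhaled fraction f = 1 − e^(−t/τ) → t = −τ·ln(1 − f) = −0.11·ln(0.12) = 0.2332 s.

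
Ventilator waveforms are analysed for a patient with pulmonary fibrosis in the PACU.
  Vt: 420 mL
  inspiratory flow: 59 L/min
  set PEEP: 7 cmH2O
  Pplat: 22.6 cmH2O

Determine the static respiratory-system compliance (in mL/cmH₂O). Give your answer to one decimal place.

Cstat = Vt / (Pplat − PEEP) = 420 / (22.6 − 7) = 420 / 15.6 = 26.923 mL/cmH2O.

26.9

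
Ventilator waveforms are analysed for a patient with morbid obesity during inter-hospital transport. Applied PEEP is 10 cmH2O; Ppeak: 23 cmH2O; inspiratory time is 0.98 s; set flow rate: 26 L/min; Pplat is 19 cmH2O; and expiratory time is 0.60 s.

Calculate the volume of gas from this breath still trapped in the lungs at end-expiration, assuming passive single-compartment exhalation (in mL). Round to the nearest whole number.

107

Flow: 26 L/min ÷ 60 = 0.4333 L/s.
Vt = flow × Ti = 0.4333 L/s × 0.98 s × 1000 mL/L = 424.63 mL.
R = (PIP − Pplat)/V̇ = (23 − 19) / 0.4333 = 4.0/0.4333 = 9.231 cmH2O·s/L.
C = Vt/(Pplat − PEEP) = 424.63 / (19 − 10) = 424.63/9.0 = 47.181 mL/cmH2O.
τ = R × C = 9.231 × 0.04718 L/cmH2O = 0.4355 s.
Fraction remaining = e^(−Te/τ) = e^(−0.60/0.4355) = 0.2522.
Trapped volume = 424.63 × 0.2522 = 107.09 mL.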